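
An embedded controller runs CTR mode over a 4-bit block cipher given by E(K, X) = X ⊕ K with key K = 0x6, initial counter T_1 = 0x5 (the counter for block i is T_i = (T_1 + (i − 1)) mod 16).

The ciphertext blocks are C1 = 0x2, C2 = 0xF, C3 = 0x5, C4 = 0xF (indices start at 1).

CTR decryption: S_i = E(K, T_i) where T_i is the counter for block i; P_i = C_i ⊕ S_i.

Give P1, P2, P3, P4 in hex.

P1 = 0x1, P2 = 0xF, P3 = 0x4, P4 = 0x1

P1: T = 0x5, S = E(K, T) = 0x3; 0x2 ⊕ 0x3 = 0x1.
P2: T = 0x6, S = E(K, T) = 0x0; 0xF ⊕ 0x0 = 0xF.
P3: T = 0x7, S = E(K, T) = 0x1; 0x5 ⊕ 0x1 = 0x4.
P4: T = 0x8, S = E(K, T) = 0xE; 0xF ⊕ 0xE = 0x1.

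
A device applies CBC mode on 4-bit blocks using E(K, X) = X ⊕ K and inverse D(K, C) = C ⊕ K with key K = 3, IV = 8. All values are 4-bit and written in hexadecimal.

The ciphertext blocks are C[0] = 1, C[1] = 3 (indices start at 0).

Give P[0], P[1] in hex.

CBC decryption: P_i = D(K, C_i) ⊕ C_{i−1}, with C_{−1} = IV.
P[0]: D(K, 1) = 2; 2 ⊕ 8 = A.
P[1]: D(K, 3) = 0; 0 ⊕ 1 = 1.

P[0] = A, P[1] = 1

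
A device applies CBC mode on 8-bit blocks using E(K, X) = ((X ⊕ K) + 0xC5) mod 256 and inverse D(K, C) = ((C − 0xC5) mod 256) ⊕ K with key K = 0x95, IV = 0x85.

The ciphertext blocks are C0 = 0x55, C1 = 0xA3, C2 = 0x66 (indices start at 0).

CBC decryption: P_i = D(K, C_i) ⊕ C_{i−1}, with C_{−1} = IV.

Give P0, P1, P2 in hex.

P0 = 0x80, P1 = 0x1E, P2 = 0x97

P0: D(K, 0x55) = 0x05; 0x05 ⊕ 0x85 = 0x80.
P1: D(K, 0xA3) = 0x4B; 0x4B ⊕ 0x55 = 0x1E.
P2: D(K, 0x66) = 0x34; 0x34 ⊕ 0xA3 = 0x97.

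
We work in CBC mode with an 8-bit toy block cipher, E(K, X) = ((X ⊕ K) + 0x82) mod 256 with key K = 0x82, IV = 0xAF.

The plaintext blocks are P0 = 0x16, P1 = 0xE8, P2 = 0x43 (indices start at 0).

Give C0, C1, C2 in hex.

CBC encryption: C_i = E(K, P_i ⊕ C_{i−1}), with C_{−1} = IV.
C0: P0 ⊕ 0xAF = 0xB9; E(K, 0xB9) = 0xBD.
C1: P1 ⊕ 0xBD = 0x55; E(K, 0x55) = 0x59.
C2: P2 ⊕ 0x59 = 0x1A; E(K, 0x1A) = 0x1A.

C0 = 0xBD, C1 = 0x59, C2 = 0x1A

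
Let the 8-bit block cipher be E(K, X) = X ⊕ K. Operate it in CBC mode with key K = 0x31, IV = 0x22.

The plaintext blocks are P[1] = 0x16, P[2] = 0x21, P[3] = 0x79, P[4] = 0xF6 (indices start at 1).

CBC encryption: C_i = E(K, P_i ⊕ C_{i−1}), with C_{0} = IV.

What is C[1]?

C[1] = 0x05

C[1]: P[1] ⊕ 0x22 = 0x34; E(K, 0x34) = 0x05.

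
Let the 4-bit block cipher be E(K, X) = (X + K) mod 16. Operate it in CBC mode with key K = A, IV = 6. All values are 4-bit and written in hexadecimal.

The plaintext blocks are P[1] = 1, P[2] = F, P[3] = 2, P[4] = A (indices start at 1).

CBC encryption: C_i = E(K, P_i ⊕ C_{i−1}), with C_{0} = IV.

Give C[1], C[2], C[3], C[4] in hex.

C[1]: P[1] ⊕ 6 = 7; E(K, 7) = 1.
C[2]: P[2] ⊕ 1 = E; E(K, E) = 8.
C[3]: P[3] ⊕ 8 = A; E(K, A) = 4.
C[4]: P[4] ⊕ 4 = E; E(K, E) = 8.

C[1] = 1, C[2] = 8, C[3] = 4, C[4] = 8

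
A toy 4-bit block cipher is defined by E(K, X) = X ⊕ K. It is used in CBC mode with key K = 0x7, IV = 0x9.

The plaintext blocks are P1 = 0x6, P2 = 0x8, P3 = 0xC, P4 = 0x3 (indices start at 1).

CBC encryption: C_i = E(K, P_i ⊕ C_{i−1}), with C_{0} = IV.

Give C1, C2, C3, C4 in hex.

C1 = 0x8, C2 = 0x7, C3 = 0xC, C4 = 0x8

C1: P1 ⊕ 0x9 = 0xF; E(K, 0xF) = 0x8.
C2: P2 ⊕ 0x8 = 0x0; E(K, 0x0) = 0x7.
C3: P3 ⊕ 0x7 = 0xB; E(K, 0xB) = 0xC.
C4: P4 ⊕ 0xC = 0xF; E(K, 0xF) = 0x8.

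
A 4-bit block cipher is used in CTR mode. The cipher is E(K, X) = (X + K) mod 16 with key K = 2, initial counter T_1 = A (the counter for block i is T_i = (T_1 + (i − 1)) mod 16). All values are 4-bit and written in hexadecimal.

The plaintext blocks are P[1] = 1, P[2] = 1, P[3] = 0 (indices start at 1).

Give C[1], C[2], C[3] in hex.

CTR encryption: S_i = E(K, T_i) where T_i is the counter for block i; C_i = P_i ⊕ S_i.
C[1]: T = A, S = E(K, T) = C; 1 ⊕ C = D.
C[2]: T = B, S = E(K, T) = D; 1 ⊕ D = C.
C[3]: T = C, S = E(K, T) = E; 0 ⊕ E = E.

C[1] = D, C[2] = C, C[3] = E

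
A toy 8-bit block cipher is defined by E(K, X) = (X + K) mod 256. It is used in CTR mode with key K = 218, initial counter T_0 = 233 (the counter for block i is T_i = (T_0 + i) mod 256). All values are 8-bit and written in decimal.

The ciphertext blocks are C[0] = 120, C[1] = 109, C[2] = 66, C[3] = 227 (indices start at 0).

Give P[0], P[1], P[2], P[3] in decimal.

CTR decryption: S_i = E(K, T_i) where T_i is the counter for block i; P_i = C_i ⊕ S_i.
P[0]: T = 233, S = E(K, T) = 195; 120 ⊕ 195 = 187.
P[1]: T = 234, S = E(K, T) = 196; 109 ⊕ 196 = 169.
P[2]: T = 235, S = E(K, T) = 197; 66 ⊕ 197 = 135.
P[3]: T = 236, S = E(K, T) = 198; 227 ⊕ 198 = 37.

P[0] = 187, P[1] = 169, P[2] = 135, P[3] = 37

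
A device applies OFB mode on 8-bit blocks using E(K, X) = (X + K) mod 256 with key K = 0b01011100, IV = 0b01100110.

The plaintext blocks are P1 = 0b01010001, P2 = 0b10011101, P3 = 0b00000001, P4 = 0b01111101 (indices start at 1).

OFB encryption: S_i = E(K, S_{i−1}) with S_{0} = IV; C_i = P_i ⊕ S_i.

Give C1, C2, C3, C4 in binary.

C1: S = E(K, 0b01100110) = 0b11000010; 0b01010001 ⊕ 0b11000010 = 0b10010011.
C2: S = E(K, 0b11000010) = 0b00011110; 0b10011101 ⊕ 0b00011110 = 0b10000011.
C3: S = E(K, 0b00011110) = 0b01111010; 0b00000001 ⊕ 0b01111010 = 0b01111011.
C4: S = E(K, 0b01111010) = 0b11010110; 0b01111101 ⊕ 0b11010110 = 0b10101011.

C1 = 0b10010011, C2 = 0b10000011, C3 = 0b01111011, C4 = 0b10101011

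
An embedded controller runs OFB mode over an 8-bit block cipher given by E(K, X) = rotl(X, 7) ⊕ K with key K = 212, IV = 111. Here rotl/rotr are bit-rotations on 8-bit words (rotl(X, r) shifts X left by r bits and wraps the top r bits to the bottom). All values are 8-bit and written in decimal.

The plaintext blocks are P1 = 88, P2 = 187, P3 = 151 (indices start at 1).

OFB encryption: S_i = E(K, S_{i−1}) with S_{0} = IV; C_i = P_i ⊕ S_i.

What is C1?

C1 = 59

C1: S = E(K, 111) = 99; 88 ⊕ 99 = 59.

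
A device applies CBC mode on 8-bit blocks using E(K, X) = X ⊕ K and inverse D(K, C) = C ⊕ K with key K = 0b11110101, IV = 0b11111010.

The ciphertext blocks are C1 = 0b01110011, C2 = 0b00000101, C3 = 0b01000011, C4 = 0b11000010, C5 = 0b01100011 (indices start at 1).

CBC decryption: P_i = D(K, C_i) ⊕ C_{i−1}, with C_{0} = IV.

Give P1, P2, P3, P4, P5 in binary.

P1: D(K, 0b01110011) = 0b10000110; 0b10000110 ⊕ 0b11111010 = 0b01111100.
P2: D(K, 0b00000101) = 0b11110000; 0b11110000 ⊕ 0b01110011 = 0b10000011.
P3: D(K, 0b01000011) = 0b10110110; 0b10110110 ⊕ 0b00000101 = 0b10110011.
P4: D(K, 0b11000010) = 0b00110111; 0b00110111 ⊕ 0b01000011 = 0b01110100.
P5: D(K, 0b01100011) = 0b10010110; 0b10010110 ⊕ 0b11000010 = 0b01010100.

P1 = 0b01111100, P2 = 0b10000011, P3 = 0b10110011, P4 = 0b01110100, P5 = 0b01010100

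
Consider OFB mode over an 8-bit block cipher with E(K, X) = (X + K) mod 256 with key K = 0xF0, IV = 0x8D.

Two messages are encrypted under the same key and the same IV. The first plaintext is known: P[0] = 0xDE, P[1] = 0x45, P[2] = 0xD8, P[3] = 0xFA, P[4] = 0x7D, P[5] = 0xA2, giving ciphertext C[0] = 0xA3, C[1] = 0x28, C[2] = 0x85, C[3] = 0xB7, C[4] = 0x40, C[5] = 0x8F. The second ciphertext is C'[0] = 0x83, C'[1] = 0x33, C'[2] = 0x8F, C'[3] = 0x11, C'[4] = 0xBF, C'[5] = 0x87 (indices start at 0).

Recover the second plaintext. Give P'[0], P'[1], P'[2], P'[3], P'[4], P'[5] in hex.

P'[0] = 0xFE, P'[1] = 0x5E, P'[2] = 0xD2, P'[3] = 0x5C, P'[4] = 0x82, P'[5] = 0xAA

In OFB with a reused IV, both messages share the same keystream S_i, so C_i ⊕ C'_i = P_i ⊕ P'_i and thus P'_i = P_i ⊕ C_i ⊕ C'_i.
P'[0]: 0xDE ⊕ 0xA3 ⊕ 0x83 = 0xFE.
P'[1]: 0x45 ⊕ 0x28 ⊕ 0x33 = 0x5E.
P'[2]: 0xD8 ⊕ 0x85 ⊕ 0x8F = 0xD2.
P'[3]: 0xFA ⊕ 0xB7 ⊕ 0x11 = 0x5C.
P'[4]: 0x7D ⊕ 0x40 ⊕ 0xBF = 0x82.
P'[5]: 0xA2 ⊕ 0x8F ⊕ 0x87 = 0xAA.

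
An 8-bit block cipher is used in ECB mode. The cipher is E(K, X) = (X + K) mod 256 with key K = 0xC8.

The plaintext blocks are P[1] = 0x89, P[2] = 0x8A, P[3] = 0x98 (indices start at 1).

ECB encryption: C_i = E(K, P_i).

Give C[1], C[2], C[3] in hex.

C[1] = 0x51, C[2] = 0x52, C[3] = 0x60

C[1]: E(K, 0x89) = 0x51.
C[2]: E(K, 0x8A) = 0x52.
C[3]: E(K, 0x98) = 0x60.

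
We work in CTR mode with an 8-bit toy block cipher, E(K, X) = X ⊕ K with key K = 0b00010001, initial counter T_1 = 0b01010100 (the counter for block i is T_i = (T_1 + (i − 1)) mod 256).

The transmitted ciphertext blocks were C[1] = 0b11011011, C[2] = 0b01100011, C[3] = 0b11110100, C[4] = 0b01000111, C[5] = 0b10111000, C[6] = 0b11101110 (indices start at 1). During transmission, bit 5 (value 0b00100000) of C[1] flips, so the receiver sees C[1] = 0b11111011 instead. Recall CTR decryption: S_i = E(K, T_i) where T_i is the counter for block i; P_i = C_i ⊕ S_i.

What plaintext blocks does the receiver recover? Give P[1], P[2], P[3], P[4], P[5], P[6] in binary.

P[1] = 0b10111110, P[2] = 0b00100111, P[3] = 0b10110011, P[4] = 0b00000001, P[5] = 0b11110001, P[6] = 0b10100110

Only C[1] changed, to 0b11111011. In CTR, a change in C_i flips the same bit in P_i only; the keystream is unaffected. Decrypting the received ciphertext:
P[1]: T = 0b01010100, S = E(K, T) = 0b01000101; 0b11111011 ⊕ 0b01000101 = 0b10111110.
P[2]: T = 0b01010101, S = E(K, T) = 0b01000100; 0b01100011 ⊕ 0b01000100 = 0b00100111.
P[3]: T = 0b01010110, S = E(K, T) = 0b01000111; 0b11110100 ⊕ 0b01000111 = 0b10110011.
P[4]: T = 0b01010111, S = E(K, T) = 0b01000110; 0b01000111 ⊕ 0b01000110 = 0b00000001.
P[5]: T = 0b01011000, S = E(K, T) = 0b01001001; 0b10111000 ⊕ 0b01001001 = 0b11110001.
P[6]: T = 0b01011001, S = E(K, T) = 0b01001000; 0b11101110 ⊕ 0b01001000 = 0b10100110.
Blocks that differ from the original plaintext: P[1].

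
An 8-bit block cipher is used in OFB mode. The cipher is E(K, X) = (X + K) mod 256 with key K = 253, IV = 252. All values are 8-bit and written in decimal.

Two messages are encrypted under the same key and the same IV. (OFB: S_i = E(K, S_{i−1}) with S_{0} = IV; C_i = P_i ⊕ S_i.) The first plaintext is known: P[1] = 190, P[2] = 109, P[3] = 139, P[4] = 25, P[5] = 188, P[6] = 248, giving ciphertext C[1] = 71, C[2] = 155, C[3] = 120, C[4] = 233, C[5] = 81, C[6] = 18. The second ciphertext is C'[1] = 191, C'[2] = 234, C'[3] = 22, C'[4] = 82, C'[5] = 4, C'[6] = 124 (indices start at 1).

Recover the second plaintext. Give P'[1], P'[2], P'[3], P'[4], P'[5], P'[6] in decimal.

P'[1] = 70, P'[2] = 28, P'[3] = 229, P'[4] = 162, P'[5] = 233, P'[6] = 150

In OFB with a reused IV, both messages share the same keystream S_i, so C_i ⊕ C'_i = P_i ⊕ P'_i and thus P'_i = P_i ⊕ C_i ⊕ C'_i.
P'[1]: 190 ⊕ 71 ⊕ 191 = 70.
P'[2]: 109 ⊕ 155 ⊕ 234 = 28.
P'[3]: 139 ⊕ 120 ⊕ 22 = 229.
P'[4]: 25 ⊕ 233 ⊕ 82 = 162.
P'[5]: 188 ⊕ 81 ⊕ 4 = 233.
P'[6]: 248 ⊕ 18 ⊕ 124 = 150.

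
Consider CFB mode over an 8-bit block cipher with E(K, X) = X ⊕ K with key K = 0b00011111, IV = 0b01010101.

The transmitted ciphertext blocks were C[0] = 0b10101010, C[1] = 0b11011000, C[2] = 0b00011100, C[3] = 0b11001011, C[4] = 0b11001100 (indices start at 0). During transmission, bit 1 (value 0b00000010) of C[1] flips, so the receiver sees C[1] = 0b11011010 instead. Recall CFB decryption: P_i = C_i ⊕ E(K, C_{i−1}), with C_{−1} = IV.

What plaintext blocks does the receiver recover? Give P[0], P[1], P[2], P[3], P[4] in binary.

Only C[1] changed, to 0b11011010. In CFB, a change in C_i flips the same bit in P_i and garbles P_{i+1}. Decrypting the received ciphertext:
P[0]: E(K, 0b01010101) = 0b01001010; 0b10101010 ⊕ 0b01001010 = 0b11100000.
P[1]: E(K, 0b10101010) = 0b10110101; 0b11011010 ⊕ 0b10110101 = 0b01101111.
P[2]: E(K, 0b11011010) = 0b11000101; 0b00011100 ⊕ 0b11000101 = 0b11011001.
P[3]: E(K, 0b00011100) = 0b00000011; 0b11001011 ⊕ 0b00000011 = 0b11001000.
P[4]: E(K, 0b11001011) = 0b11010100; 0b11001100 ⊕ 0b11010100 = 0b00011000.
Blocks that differ from the original plaintext: P[1], P[2].

P[0] = 0b11100000, P[1] = 0b01101111, P[2] = 0b11011001, P[3] = 0b11001000, P[4] = 0b00011000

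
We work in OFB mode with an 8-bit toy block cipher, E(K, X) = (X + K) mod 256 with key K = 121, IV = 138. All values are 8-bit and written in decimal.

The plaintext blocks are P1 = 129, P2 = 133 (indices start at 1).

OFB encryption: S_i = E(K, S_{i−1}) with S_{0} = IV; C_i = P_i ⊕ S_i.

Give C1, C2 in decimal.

C1: S = E(K, 138) = 3; 129 ⊕ 3 = 130.
C2: S = E(K, 3) = 124; 133 ⊕ 124 = 249.

C1 = 130, C2 = 249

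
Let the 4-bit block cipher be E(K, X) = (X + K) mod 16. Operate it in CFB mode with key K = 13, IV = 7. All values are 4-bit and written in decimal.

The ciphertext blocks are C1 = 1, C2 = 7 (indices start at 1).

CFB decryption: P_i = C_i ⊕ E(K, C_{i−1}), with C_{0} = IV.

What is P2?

P2 = 9

P2: E(K, 1) = 14; 7 ⊕ 14 = 9.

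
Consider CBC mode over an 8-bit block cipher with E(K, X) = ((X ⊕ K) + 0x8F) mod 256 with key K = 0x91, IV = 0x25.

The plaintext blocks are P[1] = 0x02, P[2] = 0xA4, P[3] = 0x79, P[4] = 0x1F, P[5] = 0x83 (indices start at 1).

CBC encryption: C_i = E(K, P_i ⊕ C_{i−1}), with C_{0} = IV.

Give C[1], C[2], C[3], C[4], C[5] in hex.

C[1]: P[1] ⊕ 0x25 = 0x27; E(K, 0x27) = 0x45.
C[2]: P[2] ⊕ 0x45 = 0xE1; E(K, 0xE1) = 0xFF.
C[3]: P[3] ⊕ 0xFF = 0x86; E(K, 0x86) = 0xA6.
C[4]: P[4] ⊕ 0xA6 = 0xB9; E(K, 0xB9) = 0xB7.
C[5]: P[5] ⊕ 0xB7 = 0x34; E(K, 0x34) = 0x34.

C[1] = 0x45, C[2] = 0xFF, C[3] = 0xA6, C[4] = 0xB7, C[5] = 0x34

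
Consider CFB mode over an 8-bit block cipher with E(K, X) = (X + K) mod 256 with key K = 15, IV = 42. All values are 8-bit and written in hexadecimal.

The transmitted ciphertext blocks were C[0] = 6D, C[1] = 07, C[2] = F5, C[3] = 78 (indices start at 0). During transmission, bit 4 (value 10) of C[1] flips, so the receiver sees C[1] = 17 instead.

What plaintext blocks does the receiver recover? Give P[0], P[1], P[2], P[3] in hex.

CFB decryption: P_i = C_i ⊕ E(K, C_{i−1}), with C_{−1} = IV.
Only C[1] changed, to 17. In CFB, a change in C_i flips the same bit in P_i and garbles P_{i+1}. Decrypting the received ciphertext:
P[0]: E(K, 42) = 57; 6D ⊕ 57 = 3A.
P[1]: E(K, 6D) = 82; 17 ⊕ 82 = 95.
P[2]: E(K, 17) = 2C; F5 ⊕ 2C = D9.
P[3]: E(K, F5) = 0A; 78 ⊕ 0A = 72.
Blocks that differ from the original plaintext: P[1], P[2].

P[0] = 3A, P[1] = 95, P[2] = D9, P[3] = 72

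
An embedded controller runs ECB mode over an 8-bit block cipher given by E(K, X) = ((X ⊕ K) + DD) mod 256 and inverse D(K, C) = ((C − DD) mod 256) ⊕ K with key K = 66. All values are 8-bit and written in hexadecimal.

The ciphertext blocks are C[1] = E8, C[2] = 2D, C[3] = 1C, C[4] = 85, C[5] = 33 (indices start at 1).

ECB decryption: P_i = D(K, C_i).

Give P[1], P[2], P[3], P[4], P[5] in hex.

P[1]: D(K, E8) = 6D.
P[2]: D(K, 2D) = 36.
P[3]: D(K, 1C) = 59.
P[4]: D(K, 85) = CE.
P[5]: D(K, 33) = 30.

P[1] = 6D, P[2] = 36, P[3] = 59, P[4] = CE, P[5] = 30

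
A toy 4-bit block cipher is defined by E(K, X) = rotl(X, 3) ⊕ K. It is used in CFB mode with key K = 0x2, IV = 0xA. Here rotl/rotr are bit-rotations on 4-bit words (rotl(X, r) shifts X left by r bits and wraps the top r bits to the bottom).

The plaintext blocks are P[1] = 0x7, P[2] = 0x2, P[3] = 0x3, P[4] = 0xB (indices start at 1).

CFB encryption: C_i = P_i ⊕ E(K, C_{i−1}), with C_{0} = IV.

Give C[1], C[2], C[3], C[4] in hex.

C[1]: E(K, 0xA) = 0x7; 0x7 ⊕ 0x7 = 0x0.
C[2]: E(K, 0x0) = 0x2; 0x2 ⊕ 0x2 = 0x0.
C[3]: E(K, 0x0) = 0x2; 0x3 ⊕ 0x2 = 0x1.
C[4]: E(K, 0x1) = 0xA; 0xB ⊕ 0xA = 0x1.

C[1] = 0x0, C[2] = 0x0, C[3] = 0x1, C[4] = 0x1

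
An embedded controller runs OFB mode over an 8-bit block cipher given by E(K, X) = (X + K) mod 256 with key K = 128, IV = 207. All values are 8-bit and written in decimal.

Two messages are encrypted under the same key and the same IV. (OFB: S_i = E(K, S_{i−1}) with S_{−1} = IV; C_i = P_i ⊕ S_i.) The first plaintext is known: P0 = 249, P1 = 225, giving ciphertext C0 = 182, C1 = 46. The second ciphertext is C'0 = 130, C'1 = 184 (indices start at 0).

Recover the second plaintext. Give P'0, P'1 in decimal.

P'0 = 205, P'1 = 119

In OFB with a reused IV, both messages share the same keystream S_i, so C_i ⊕ C'_i = P_i ⊕ P'_i and thus P'_i = P_i ⊕ C_i ⊕ C'_i.
P'0: 249 ⊕ 182 ⊕ 130 = 205.
P'1: 225 ⊕ 46 ⊕ 184 = 119.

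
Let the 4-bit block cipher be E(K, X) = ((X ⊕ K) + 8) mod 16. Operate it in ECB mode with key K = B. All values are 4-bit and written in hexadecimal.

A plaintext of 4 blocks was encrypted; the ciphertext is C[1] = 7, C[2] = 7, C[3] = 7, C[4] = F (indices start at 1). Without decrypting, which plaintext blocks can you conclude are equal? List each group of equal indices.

ECB encrypts each block independently with the same key, so equal ciphertext blocks imply equal plaintext blocks.
C[1] = C[2] = C[3] = 7, so P[1] = P[2] = P[3].

P[1] = P[2] = P[3]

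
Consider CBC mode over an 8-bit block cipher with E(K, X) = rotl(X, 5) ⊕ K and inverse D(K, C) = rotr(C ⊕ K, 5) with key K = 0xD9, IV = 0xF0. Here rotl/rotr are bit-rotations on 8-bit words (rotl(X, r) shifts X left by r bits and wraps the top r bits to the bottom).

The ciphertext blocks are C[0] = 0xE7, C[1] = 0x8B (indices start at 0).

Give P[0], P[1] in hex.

P[0] = 0x01, P[1] = 0x75

CBC decryption: P_i = D(K, C_i) ⊕ C_{i−1}, with C_{−1} = IV.
P[0]: D(K, 0xE7) = 0xF1; 0xF1 ⊕ 0xF0 = 0x01.
P[1]: D(K, 0x8B) = 0x92; 0x92 ⊕ 0xE7 = 0x75.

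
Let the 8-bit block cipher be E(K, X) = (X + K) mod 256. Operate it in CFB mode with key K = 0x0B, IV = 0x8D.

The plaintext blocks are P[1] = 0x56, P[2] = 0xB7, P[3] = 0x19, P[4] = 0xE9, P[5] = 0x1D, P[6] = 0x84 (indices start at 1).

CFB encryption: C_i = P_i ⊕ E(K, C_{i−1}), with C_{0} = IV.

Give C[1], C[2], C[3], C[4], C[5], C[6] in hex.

C[1] = 0xCE, C[2] = 0x6E, C[3] = 0x60, C[4] = 0x82, C[5] = 0x90, C[6] = 0x1F

C[1]: E(K, 0x8D) = 0x98; 0x56 ⊕ 0x98 = 0xCE.
C[2]: E(K, 0xCE) = 0xD9; 0xB7 ⊕ 0xD9 = 0x6E.
C[3]: E(K, 0x6E) = 0x79; 0x19 ⊕ 0x79 = 0x60.
C[4]: E(K, 0x60) = 0x6B; 0xE9 ⊕ 0x6B = 0x82.
C[5]: E(K, 0x82) = 0x8D; 0x1D ⊕ 0x8D = 0x90.
C[6]: E(K, 0x90) = 0x9B; 0x84 ⊕ 0x9B = 0x1F.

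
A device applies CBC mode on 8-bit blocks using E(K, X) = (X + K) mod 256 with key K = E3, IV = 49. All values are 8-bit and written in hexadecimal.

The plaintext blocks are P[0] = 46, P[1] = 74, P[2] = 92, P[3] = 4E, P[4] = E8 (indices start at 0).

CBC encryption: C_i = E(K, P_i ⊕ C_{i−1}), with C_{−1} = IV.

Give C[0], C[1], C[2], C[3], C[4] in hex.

C[0]: P[0] ⊕ 49 = 0F; E(K, 0F) = F2.
C[1]: P[1] ⊕ F2 = 86; E(K, 86) = 69.
C[2]: P[2] ⊕ 69 = FB; E(K, FB) = DE.
C[3]: P[3] ⊕ DE = 90; E(K, 90) = 73.
C[4]: P[4] ⊕ 73 = 9B; E(K, 9B) = 7E.

C[0] = F2, C[1] = 69, C[2] = DE, C[3] = 73, C[4] = 7E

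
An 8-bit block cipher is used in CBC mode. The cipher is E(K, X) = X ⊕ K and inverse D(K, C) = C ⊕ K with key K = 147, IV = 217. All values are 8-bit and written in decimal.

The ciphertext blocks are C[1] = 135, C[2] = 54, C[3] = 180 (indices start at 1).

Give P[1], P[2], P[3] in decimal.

CBC decryption: P_i = D(K, C_i) ⊕ C_{i−1}, with C_{0} = IV.
P[1]: D(K, 135) = 20; 20 ⊕ 217 = 205.
P[2]: D(K, 54) = 165; 165 ⊕ 135 = 34.
P[3]: D(K, 180) = 39; 39 ⊕ 54 = 17.

P[1] = 205, P[2] = 34, P[3] = 17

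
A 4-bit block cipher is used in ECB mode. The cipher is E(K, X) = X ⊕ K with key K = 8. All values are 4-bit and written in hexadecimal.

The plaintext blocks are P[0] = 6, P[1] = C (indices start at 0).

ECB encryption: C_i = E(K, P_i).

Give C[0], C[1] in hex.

C[0] = E, C[1] = 4

C[0]: E(K, 6) = E.
C[1]: E(K, C) = 4.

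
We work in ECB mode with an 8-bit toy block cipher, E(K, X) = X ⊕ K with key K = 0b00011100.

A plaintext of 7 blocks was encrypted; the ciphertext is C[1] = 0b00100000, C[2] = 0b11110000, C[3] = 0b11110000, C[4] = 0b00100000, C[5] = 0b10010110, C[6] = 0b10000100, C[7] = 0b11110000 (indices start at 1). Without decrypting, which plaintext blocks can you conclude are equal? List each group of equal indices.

P[1] = P[4]; P[2] = P[3] = P[7]

ECB encrypts each block independently with the same key, so equal ciphertext blocks imply equal plaintext blocks.
C[1] = C[4] = 0b00100000, so P[1] = P[4].
C[2] = C[3] = C[7] = 0b11110000, so P[2] = P[3] = P[7].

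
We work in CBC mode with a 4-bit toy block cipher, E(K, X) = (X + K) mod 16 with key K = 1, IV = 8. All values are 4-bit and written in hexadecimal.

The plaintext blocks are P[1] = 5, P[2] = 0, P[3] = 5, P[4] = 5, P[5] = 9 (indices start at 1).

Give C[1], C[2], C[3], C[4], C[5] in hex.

CBC encryption: C_i = E(K, P_i ⊕ C_{i−1}), with C_{0} = IV.
C[1]: P[1] ⊕ 8 = D; E(K, D) = E.
C[2]: P[2] ⊕ E = E; E(K, E) = F.
C[3]: P[3] ⊕ F = A; E(K, A) = B.
C[4]: P[4] ⊕ B = E; E(K, E) = F.
C[5]: P[5] ⊕ F = 6; E(K, 6) = 7.

C[1] = E, C[2] = F, C[3] = B, C[4] = F, C[5] = 7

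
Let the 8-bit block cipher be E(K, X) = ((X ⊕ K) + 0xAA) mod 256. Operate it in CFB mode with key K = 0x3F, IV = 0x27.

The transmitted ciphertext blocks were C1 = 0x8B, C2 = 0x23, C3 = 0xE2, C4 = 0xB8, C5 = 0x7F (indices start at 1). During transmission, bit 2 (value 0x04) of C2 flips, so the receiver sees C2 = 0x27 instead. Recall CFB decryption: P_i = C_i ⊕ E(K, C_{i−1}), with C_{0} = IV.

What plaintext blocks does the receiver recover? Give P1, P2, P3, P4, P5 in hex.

Only C2 changed, to 0x27. In CFB, a change in C_i flips the same bit in P_i and garbles P_{i+1}. Decrypting the received ciphertext:
P1: E(K, 0x27) = 0xC2; 0x8B ⊕ 0xC2 = 0x49.
P2: E(K, 0x8B) = 0x5E; 0x27 ⊕ 0x5E = 0x79.
P3: E(K, 0x27) = 0xC2; 0xE2 ⊕ 0xC2 = 0x20.
P4: E(K, 0xE2) = 0x87; 0xB8 ⊕ 0x87 = 0x3F.
P5: E(K, 0xB8) = 0x31; 0x7F ⊕ 0x31 = 0x4E.
Blocks that differ from the original plaintext: P2, P3.

P1 = 0x49, P2 = 0x79, P3 = 0x20, P4 = 0x3F, P5 = 0x4E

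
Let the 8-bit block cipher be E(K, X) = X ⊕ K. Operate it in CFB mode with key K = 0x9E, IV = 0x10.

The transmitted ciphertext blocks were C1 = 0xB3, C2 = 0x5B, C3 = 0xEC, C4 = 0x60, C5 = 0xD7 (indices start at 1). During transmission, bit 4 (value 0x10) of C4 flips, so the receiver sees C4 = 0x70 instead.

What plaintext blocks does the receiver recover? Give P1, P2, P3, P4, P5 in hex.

CFB decryption: P_i = C_i ⊕ E(K, C_{i−1}), with C_{0} = IV.
Only C4 changed, to 0x70. In CFB, a change in C_i flips the same bit in P_i and garbles P_{i+1}. Decrypting the received ciphertext:
P1: E(K, 0x10) = 0x8E; 0xB3 ⊕ 0x8E = 0x3D.
P2: E(K, 0xB3) = 0x2D; 0x5B ⊕ 0x2D = 0x76.
P3: E(K, 0x5B) = 0xC5; 0xEC ⊕ 0xC5 = 0x29.
P4: E(K, 0xEC) = 0x72; 0x70 ⊕ 0x72 = 0x02.
P5: E(K, 0x70) = 0xEE; 0xD7 ⊕ 0xEE = 0x39.
Blocks that differ from the original plaintext: P4, P5.

P1 = 0x3D, P2 = 0x76, P3 = 0x29, P4 = 0x02, P5 = 0x39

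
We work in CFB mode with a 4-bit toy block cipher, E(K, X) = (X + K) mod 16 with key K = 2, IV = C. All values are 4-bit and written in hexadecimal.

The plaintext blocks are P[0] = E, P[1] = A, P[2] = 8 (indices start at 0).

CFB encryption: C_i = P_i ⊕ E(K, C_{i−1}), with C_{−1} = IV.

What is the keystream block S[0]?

C[0]: E(K, C) = E; E ⊕ E = 0.
So S[0] = E.

E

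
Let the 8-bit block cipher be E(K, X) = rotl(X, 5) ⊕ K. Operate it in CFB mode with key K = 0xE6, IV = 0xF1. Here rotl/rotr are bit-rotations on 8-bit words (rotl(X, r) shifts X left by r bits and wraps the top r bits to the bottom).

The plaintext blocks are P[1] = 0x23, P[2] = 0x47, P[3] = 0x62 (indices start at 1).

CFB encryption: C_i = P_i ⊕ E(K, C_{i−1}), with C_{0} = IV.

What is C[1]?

C[1] = 0xFB

C[1]: E(K, 0xF1) = 0xD8; 0x23 ⊕ 0xD8 = 0xFB.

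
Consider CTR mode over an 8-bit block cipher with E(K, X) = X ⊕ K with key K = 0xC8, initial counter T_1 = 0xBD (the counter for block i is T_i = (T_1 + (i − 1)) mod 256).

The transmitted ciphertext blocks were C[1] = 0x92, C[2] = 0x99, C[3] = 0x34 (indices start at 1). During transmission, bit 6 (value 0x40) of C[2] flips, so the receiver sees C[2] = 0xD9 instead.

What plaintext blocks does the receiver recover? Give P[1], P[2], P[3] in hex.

CTR decryption: S_i = E(K, T_i) where T_i is the counter for block i; P_i = C_i ⊕ S_i.
Only C[2] changed, to 0xD9. In CTR, a change in C_i flips the same bit in P_i only; the keystream is unaffected. Decrypting the received ciphertext:
P[1]: T = 0xBD, S = E(K, T) = 0x75; 0x92 ⊕ 0x75 = 0xE7.
P[2]: T = 0xBE, S = E(K, T) = 0x76; 0xD9 ⊕ 0x76 = 0xAF.
P[3]: T = 0xBF, S = E(K, T) = 0x77; 0x34 ⊕ 0x77 = 0x43.
Blocks that differ from the original plaintext: P[2].

P[1] = 0xE7, P[2] = 0xAF, P[3] = 0x43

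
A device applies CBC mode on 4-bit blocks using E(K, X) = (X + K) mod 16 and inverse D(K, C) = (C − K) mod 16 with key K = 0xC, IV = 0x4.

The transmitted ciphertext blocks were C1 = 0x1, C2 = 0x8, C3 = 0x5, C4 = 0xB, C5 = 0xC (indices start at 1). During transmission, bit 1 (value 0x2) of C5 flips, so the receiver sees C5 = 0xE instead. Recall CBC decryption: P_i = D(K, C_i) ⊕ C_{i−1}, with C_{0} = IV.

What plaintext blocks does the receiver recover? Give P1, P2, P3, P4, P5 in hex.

P1 = 0x1, P2 = 0xD, P3 = 0x1, P4 = 0xA, P5 = 0x9

Only C5 changed, to 0xE. In CBC, a change in C_i garbles P_i and flips the same bit in P_{i+1}. Decrypting the received ciphertext:
P1: D(K, 0x1) = 0x5; 0x5 ⊕ 0x4 = 0x1.
P2: D(K, 0x8) = 0xC; 0xC ⊕ 0x1 = 0xD.
P3: D(K, 0x5) = 0x9; 0x9 ⊕ 0x8 = 0x1.
P4: D(K, 0xB) = 0xF; 0xF ⊕ 0x5 = 0xA.
P5: D(K, 0xE) = 0x2; 0x2 ⊕ 0xB = 0x9.
Blocks that differ from the original plaintext: P5.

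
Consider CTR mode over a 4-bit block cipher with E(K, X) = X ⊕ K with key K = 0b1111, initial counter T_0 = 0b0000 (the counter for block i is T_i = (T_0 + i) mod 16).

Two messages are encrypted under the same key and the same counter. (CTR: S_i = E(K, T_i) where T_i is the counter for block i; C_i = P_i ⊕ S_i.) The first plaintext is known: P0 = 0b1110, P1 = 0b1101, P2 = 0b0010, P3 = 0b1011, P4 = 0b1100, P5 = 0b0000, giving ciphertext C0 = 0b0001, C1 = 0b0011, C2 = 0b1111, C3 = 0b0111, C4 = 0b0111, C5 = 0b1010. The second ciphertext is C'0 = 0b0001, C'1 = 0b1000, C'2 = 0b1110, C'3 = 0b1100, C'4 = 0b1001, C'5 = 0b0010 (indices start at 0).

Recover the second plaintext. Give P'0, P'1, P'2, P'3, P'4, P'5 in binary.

P'0 = 0b1110, P'1 = 0b0110, P'2 = 0b0011, P'3 = 0b0000, P'4 = 0b0010, P'5 = 0b1000

In CTR with a reused counter, both messages share the same keystream S_i, so C_i ⊕ C'_i = P_i ⊕ P'_i and thus P'_i = P_i ⊕ C_i ⊕ C'_i.
P'0: 0b1110 ⊕ 0b0001 ⊕ 0b0001 = 0b1110.
P'1: 0b1101 ⊕ 0b0011 ⊕ 0b1000 = 0b0110.
P'2: 0b0010 ⊕ 0b1111 ⊕ 0b1110 = 0b0011.
P'3: 0b1011 ⊕ 0b0111 ⊕ 0b1100 = 0b0000.
P'4: 0b1100 ⊕ 0b0111 ⊕ 0b1001 = 0b0010.
P'5: 0b0000 ⊕ 0b1010 ⊕ 0b0010 = 0b1000.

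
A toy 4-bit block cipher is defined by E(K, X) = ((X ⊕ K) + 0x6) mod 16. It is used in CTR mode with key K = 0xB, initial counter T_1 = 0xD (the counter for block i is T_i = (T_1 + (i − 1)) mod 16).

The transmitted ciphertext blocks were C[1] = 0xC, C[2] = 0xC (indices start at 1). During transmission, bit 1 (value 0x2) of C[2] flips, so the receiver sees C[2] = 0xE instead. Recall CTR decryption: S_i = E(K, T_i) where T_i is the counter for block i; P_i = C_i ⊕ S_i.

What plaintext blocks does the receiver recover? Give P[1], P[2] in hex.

P[1] = 0x0, P[2] = 0x5

Only C[2] changed, to 0xE. In CTR, a change in C_i flips the same bit in P_i only; the keystream is unaffected. Decrypting the received ciphertext:
P[1]: T = 0xD, S = E(K, T) = 0xC; 0xC ⊕ 0xC = 0x0.
P[2]: T = 0xE, S = E(K, T) = 0xB; 0xE ⊕ 0xB = 0x5.
Blocks that differ from the original plaintext: P[2].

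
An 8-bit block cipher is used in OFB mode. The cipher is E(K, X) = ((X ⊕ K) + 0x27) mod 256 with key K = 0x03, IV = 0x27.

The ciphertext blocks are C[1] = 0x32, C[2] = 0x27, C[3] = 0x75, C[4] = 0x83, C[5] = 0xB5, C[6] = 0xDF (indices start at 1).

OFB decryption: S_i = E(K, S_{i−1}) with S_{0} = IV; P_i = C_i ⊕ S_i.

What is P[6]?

P[6] = 0x20

P[1]: S = E(K, 0x27) = 0x4B; 0x32 ⊕ 0x4B = 0x79.
P[2]: S = E(K, 0x4B) = 0x6F; 0x27 ⊕ 0x6F = 0x48.
P[3]: S = E(K, 0x6F) = 0x93; 0x75 ⊕ 0x93 = 0xE6.
P[4]: S = E(K, 0x93) = 0xB7; 0x83 ⊕ 0xB7 = 0x34.
P[5]: S = E(K, 0xB7) = 0xDB; 0xB5 ⊕ 0xDB = 0x6E.
P[6]: S = E(K, 0xDB) = 0xFF; 0xDF ⊕ 0xFF = 0x20.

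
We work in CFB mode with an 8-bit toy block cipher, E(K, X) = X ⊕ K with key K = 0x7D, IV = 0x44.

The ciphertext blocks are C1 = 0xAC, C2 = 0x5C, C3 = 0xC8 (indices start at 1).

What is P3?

CFB decryption: P_i = C_i ⊕ E(K, C_{i−1}), with C_{0} = IV.
P3: E(K, 0x5C) = 0x21; 0xC8 ⊕ 0x21 = 0xE9.

P3 = 0xE9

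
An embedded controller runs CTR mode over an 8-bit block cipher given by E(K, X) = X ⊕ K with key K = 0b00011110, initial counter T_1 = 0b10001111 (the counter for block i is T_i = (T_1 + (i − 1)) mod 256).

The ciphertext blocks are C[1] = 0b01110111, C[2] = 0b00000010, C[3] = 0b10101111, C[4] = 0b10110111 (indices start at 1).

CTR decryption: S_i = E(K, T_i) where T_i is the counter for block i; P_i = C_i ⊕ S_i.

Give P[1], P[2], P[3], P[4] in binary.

P[1]: T = 0b10001111, S = E(K, T) = 0b10010001; 0b01110111 ⊕ 0b10010001 = 0b11100110.
P[2]: T = 0b10010000, S = E(K, T) = 0b10001110; 0b00000010 ⊕ 0b10001110 = 0b10001100.
P[3]: T = 0b10010001, S = E(K, T) = 0b10001111; 0b10101111 ⊕ 0b10001111 = 0b00100000.
P[4]: T = 0b10010010, S = E(K, T) = 0b10001100; 0b10110111 ⊕ 0b10001100 = 0b00111011.

P[1] = 0b11100110, P[2] = 0b10001100, P[3] = 0b00100000, P[4] = 0b00111011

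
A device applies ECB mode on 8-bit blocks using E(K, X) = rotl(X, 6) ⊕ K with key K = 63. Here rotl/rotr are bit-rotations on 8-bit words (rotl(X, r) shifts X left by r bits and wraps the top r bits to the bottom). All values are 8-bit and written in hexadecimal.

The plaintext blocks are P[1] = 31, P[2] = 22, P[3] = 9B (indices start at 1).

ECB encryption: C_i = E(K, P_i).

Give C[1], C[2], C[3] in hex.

C[1] = 2F, C[2] = EB, C[3] = 85

C[1]: E(K, 31) = 2F.
C[2]: E(K, 22) = EB.
C[3]: E(K, 9B) = 85.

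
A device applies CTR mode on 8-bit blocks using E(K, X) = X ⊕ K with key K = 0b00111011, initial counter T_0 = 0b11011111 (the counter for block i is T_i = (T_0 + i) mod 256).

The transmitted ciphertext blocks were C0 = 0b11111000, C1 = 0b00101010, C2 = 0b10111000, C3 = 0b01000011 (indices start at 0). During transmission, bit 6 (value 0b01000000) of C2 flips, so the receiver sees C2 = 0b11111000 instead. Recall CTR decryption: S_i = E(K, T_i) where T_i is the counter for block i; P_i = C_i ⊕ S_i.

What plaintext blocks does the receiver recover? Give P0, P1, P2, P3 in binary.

P0 = 0b00011100, P1 = 0b11110001, P2 = 0b00100010, P3 = 0b10011010

Only C2 changed, to 0b11111000. In CTR, a change in C_i flips the same bit in P_i only; the keystream is unaffected. Decrypting the received ciphertext:
P0: T = 0b11011111, S = E(K, T) = 0b11100100; 0b11111000 ⊕ 0b11100100 = 0b00011100.
P1: T = 0b11100000, S = E(K, T) = 0b11011011; 0b00101010 ⊕ 0b11011011 = 0b11110001.
P2: T = 0b11100001, S = E(K, T) = 0b11011010; 0b11111000 ⊕ 0b11011010 = 0b00100010.
P3: T = 0b11100010, S = E(K, T) = 0b11011001; 0b01000011 ⊕ 0b11011001 = 0b10011010.
Blocks that differ from the original plaintext: P2.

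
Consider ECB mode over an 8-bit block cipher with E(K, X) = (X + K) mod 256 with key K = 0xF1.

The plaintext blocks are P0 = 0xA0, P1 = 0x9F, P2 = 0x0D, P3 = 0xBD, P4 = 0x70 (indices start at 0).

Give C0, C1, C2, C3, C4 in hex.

C0 = 0x91, C1 = 0x90, C2 = 0xFE, C3 = 0xAE, C4 = 0x61

ECB encryption: C_i = E(K, P_i).
C0: E(K, 0xA0) = 0x91.
C1: E(K, 0x9F) = 0x90.
C2: E(K, 0x0D) = 0xFE.
C3: E(K, 0xBD) = 0xAE.
C4: E(K, 0x70) = 0x61.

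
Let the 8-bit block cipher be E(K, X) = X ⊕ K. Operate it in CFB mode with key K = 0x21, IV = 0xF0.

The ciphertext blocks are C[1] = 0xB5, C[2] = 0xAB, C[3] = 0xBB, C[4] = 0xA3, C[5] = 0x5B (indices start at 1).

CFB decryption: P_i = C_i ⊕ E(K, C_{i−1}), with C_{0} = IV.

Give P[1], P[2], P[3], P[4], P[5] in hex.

P[1]: E(K, 0xF0) = 0xD1; 0xB5 ⊕ 0xD1 = 0x64.
P[2]: E(K, 0xB5) = 0x94; 0xAB ⊕ 0x94 = 0x3F.
P[3]: E(K, 0xAB) = 0x8A; 0xBB ⊕ 0x8A = 0x31.
P[4]: E(K, 0xBB) = 0x9A; 0xA3 ⊕ 0x9A = 0x39.
P[5]: E(K, 0xA3) = 0x82; 0x5B ⊕ 0x82 = 0xD9.

P[1] = 0x64, P[2] = 0x3F, P[3] = 0x31, P[4] = 0x39, P[5] = 0xD9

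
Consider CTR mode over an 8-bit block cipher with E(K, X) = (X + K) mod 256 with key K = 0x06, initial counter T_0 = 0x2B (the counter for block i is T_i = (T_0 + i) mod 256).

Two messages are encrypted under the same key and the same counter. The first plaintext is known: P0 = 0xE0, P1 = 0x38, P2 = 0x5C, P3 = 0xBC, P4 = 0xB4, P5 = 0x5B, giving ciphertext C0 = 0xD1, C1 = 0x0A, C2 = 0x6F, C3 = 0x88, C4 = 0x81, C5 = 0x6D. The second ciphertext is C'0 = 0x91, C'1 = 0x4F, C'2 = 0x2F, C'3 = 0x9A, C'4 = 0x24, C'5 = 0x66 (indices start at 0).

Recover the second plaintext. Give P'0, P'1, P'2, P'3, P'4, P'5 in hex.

P'0 = 0xA0, P'1 = 0x7D, P'2 = 0x1C, P'3 = 0xAE, P'4 = 0x11, P'5 = 0x50

In CTR with a reused counter, both messages share the same keystream S_i, so C_i ⊕ C'_i = P_i ⊕ P'_i and thus P'_i = P_i ⊕ C_i ⊕ C'_i.
P'0: 0xE0 ⊕ 0xD1 ⊕ 0x91 = 0xA0.
P'1: 0x38 ⊕ 0x0A ⊕ 0x4F = 0x7D.
P'2: 0x5C ⊕ 0x6F ⊕ 0x2F = 0x1C.
P'3: 0xBC ⊕ 0x88 ⊕ 0x9A = 0xAE.
P'4: 0xB4 ⊕ 0x81 ⊕ 0x24 = 0x11.
P'5: 0x5B ⊕ 0x6D ⊕ 0x66 = 0x50.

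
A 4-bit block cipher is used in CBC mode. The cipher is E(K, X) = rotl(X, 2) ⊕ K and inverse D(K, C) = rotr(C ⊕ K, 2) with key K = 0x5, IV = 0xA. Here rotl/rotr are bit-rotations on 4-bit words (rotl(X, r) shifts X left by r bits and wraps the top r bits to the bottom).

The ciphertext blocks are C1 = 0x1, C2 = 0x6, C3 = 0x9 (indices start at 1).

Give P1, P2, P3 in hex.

P1 = 0xB, P2 = 0xD, P3 = 0x5

CBC decryption: P_i = D(K, C_i) ⊕ C_{i−1}, with C_{0} = IV.
P1: D(K, 0x1) = 0x1; 0x1 ⊕ 0xA = 0xB.
P2: D(K, 0x6) = 0xC; 0xC ⊕ 0x1 = 0xD.
P3: D(K, 0x9) = 0x3; 0x3 ⊕ 0x6 = 0x5.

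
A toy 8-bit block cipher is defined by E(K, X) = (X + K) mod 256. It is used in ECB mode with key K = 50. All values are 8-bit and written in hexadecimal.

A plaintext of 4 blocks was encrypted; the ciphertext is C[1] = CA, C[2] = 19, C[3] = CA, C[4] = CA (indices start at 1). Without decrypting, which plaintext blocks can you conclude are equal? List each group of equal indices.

ECB encrypts each block independently with the same key, so equal ciphertext blocks imply equal plaintext blocks.
C[1] = C[3] = C[4] = CA, so P[1] = P[3] = P[4].

P[1] = P[3] = P[4]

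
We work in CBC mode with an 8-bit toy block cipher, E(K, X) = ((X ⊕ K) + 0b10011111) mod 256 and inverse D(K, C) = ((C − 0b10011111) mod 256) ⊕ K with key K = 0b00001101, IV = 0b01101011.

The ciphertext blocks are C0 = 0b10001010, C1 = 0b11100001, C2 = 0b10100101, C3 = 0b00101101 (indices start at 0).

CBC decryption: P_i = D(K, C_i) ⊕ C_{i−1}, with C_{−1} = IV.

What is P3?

P3 = 0b00100110

P3: D(K, 0b00101101) = 0b10000011; 0b10000011 ⊕ 0b10100101 = 0b00100110.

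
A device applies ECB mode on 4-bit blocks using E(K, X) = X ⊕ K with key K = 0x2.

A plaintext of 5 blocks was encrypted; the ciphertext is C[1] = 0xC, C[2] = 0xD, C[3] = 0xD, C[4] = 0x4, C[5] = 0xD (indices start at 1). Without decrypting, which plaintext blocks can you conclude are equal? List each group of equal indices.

ECB encrypts each block independently with the same key, so equal ciphertext blocks imply equal plaintext blocks.
C[2] = C[3] = C[5] = 0xD, so P[2] = P[3] = P[5].

P[2] = P[3] = P[5]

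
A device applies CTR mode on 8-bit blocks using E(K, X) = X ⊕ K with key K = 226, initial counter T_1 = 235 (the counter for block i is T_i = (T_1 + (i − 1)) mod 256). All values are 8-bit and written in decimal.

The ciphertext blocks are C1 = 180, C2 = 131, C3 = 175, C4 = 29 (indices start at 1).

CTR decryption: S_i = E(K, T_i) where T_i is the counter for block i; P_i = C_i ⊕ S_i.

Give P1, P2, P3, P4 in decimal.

P1 = 189, P2 = 141, P3 = 160, P4 = 17

P1: T = 235, S = E(K, T) = 9; 180 ⊕ 9 = 189.
P2: T = 236, S = E(K, T) = 14; 131 ⊕ 14 = 141.
P3: T = 237, S = E(K, T) = 15; 175 ⊕ 15 = 160.
P4: T = 238, S = E(K, T) = 12; 29 ⊕ 12 = 17.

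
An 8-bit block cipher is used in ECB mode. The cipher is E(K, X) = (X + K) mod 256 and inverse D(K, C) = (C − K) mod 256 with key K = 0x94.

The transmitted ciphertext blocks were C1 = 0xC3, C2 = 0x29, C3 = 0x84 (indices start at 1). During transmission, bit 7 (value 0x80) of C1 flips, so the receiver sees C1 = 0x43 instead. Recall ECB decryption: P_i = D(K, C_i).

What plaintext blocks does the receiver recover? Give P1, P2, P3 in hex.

Only C1 changed, to 0x43. In ECB, a change in C_i affects only P_i. Decrypting the received ciphertext:
P1: D(K, 0x43) = 0xAF.
P2: D(K, 0x29) = 0x95.
P3: D(K, 0x84) = 0xF0.
Blocks that differ from the original plaintext: P1.

P1 = 0xAF, P2 = 0x95, P3 = 0xF0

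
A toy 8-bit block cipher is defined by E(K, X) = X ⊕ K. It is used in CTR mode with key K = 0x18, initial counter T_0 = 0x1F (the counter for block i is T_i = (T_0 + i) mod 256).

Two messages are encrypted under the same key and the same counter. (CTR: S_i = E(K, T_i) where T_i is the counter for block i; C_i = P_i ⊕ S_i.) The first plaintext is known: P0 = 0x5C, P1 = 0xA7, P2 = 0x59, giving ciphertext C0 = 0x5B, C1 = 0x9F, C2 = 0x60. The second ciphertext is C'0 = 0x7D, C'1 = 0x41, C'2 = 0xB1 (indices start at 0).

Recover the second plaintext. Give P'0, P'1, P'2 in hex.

In CTR with a reused counter, both messages share the same keystream S_i, so C_i ⊕ C'_i = P_i ⊕ P'_i and thus P'_i = P_i ⊕ C_i ⊕ C'_i.
P'0: 0x5C ⊕ 0x5B ⊕ 0x7D = 0x7A.
P'1: 0xA7 ⊕ 0x9F ⊕ 0x41 = 0x79.
P'2: 0x59 ⊕ 0x60 ⊕ 0xB1 = 0x88.

P'0 = 0x7A, P'1 = 0x79, P'2 = 0x88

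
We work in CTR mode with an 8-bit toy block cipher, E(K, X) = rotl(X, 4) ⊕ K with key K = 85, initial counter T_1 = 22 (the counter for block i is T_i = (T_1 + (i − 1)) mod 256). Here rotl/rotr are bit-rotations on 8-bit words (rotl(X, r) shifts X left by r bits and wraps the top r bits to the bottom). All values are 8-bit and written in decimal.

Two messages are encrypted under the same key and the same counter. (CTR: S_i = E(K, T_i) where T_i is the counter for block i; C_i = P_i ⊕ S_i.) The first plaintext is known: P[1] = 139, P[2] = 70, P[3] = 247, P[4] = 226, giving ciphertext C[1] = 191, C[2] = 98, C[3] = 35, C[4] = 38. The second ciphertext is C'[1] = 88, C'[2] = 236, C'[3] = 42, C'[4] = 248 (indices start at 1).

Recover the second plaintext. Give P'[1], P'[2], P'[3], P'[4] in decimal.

In CTR with a reused counter, both messages share the same keystream S_i, so C_i ⊕ C'_i = P_i ⊕ P'_i and thus P'_i = P_i ⊕ C_i ⊕ C'_i.
P'[1]: 139 ⊕ 191 ⊕ 88 = 108.
P'[2]: 70 ⊕ 98 ⊕ 236 = 200.
P'[3]: 247 ⊕ 35 ⊕ 42 = 254.
P'[4]: 226 ⊕ 38 ⊕ 248 = 60.

P'[1] = 108, P'[2] = 200, P'[3] = 254, P'[4] = 60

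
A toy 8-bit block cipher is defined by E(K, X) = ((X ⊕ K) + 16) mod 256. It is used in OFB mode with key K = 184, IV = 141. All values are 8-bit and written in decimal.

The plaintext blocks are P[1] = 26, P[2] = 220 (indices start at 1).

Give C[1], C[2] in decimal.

C[1] = 95, C[2] = 209

OFB encryption: S_i = E(K, S_{i−1}) with S_{0} = IV; C_i = P_i ⊕ S_i.
C[1]: S = E(K, 141) = 69; 26 ⊕ 69 = 95.
C[2]: S = E(K, 69) = 13; 220 ⊕ 13 = 209.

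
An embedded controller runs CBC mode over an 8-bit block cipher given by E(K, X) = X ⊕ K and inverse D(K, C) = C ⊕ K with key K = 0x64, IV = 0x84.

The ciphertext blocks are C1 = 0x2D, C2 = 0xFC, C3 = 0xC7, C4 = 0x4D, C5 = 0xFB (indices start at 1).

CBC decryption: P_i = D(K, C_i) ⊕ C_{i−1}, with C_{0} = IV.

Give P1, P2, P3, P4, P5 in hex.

P1 = 0xCD, P2 = 0xB5, P3 = 0x5F, P4 = 0xEE, P5 = 0xD2

P1: D(K, 0x2D) = 0x49; 0x49 ⊕ 0x84 = 0xCD.
P2: D(K, 0xFC) = 0x98; 0x98 ⊕ 0x2D = 0xB5.
P3: D(K, 0xC7) = 0xA3; 0xA3 ⊕ 0xFC = 0x5F.
P4: D(K, 0x4D) = 0x29; 0x29 ⊕ 0xC7 = 0xEE.
P5: D(K, 0xFB) = 0x9F; 0x9F ⊕ 0x4D = 0xD2.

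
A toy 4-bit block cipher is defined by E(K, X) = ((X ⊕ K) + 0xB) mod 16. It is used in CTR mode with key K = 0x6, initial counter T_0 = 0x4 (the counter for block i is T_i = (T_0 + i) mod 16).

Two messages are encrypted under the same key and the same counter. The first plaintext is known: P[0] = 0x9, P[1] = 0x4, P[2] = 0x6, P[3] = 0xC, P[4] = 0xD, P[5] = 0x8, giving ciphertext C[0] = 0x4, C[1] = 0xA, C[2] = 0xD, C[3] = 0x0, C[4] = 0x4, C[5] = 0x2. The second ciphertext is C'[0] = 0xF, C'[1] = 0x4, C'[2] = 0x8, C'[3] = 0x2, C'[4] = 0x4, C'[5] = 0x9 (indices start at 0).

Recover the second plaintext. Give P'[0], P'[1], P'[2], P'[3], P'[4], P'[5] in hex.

In CTR with a reused counter, both messages share the same keystream S_i, so C_i ⊕ C'_i = P_i ⊕ P'_i and thus P'_i = P_i ⊕ C_i ⊕ C'_i.
P'[0]: 0x9 ⊕ 0x4 ⊕ 0xF = 0x2.
P'[1]: 0x4 ⊕ 0xA ⊕ 0x4 = 0xA.
P'[2]: 0x6 ⊕ 0xD ⊕ 0x8 = 0x3.
P'[3]: 0xC ⊕ 0x0 ⊕ 0x2 = 0xE.
P'[4]: 0xD ⊕ 0x4 ⊕ 0x4 = 0xD.
P'[5]: 0x8 ⊕ 0x2 ⊕ 0x9 = 0x3.

P'[0] = 0x2, P'[1] = 0xA, P'[2] = 0x3, P'[3] = 0xE, P'[4] = 0xD, P'[5] = 0x3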